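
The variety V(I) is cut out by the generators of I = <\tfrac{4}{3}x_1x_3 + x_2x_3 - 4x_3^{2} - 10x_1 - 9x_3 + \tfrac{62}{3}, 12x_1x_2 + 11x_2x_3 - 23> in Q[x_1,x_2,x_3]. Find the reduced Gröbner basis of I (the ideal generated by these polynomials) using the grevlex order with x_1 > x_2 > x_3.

f_1 = \tfrac{4}{3}x_1x_3 + x_2x_3 - 4x_3^{2} - 10x_1 - 9x_3 + \tfrac{62}{3}, LT = x_1x_3.
f_2 = 12x_1x_2 + 11x_2x_3 - 23, LT = x_1x_2.

S(f_1,f_2): lcm = x_1x_2x_3. S = \tfrac{3}{4}x_2^{2}x_3 - \tfrac{47}{12}x_2x_3^{2} - \tfrac{15}{2}x_1x_2 - \tfrac{27}{4}x_2x_3 + \tfrac{31}{2}x_2 + \tfrac{23}{12}x_3.
  leading term x_2^{2}x_3: no divisor's leading term divides it; move \tfrac{3}{4}x_2^{2}x_3 to the remainder.
  leading term x_2x_3^{2}: no divisor's leading term divides it; move -\tfrac{47}{12}x_2x_3^{2} to the remainder.
  leading term x_1x_2: subtract (-\tfrac{5}{8})·f_2 from -\tfrac{15}{2}x_1x_2 - \tfrac{27}{4}x_2x_3 + \tfrac{31}{2}x_2 + \tfrac{23}{12}x_3 → \tfrac{1}{8}x_2x_3 + \tfrac{31}{2}x_2 + \tfrac{23}{12}x_3 - \tfrac{115}{8}
  leading term x_2x_3: no divisor's leading term divides it; move \tfrac{1}{8}x_2x_3 to the remainder.
  leading term x_2: no divisor's leading term divides it; move \tfrac{31}{2}x_2 to the remainder.
  leading term x_3: no divisor's leading term divides it; move \tfrac{23}{12}x_3 to the remainder.
  leading term 1: no divisor's leading term divides it; move -\tfrac{115}{8} to the remainder.
  remainder \tfrac{3}{4}x_2^{2}x_3 - \tfrac{47}{12}x_2x_3^{2} + \tfrac{1}{8}x_2x_3 + \tfrac{31}{2}x_2 + \tfrac{23}{12}x_3 - \tfrac{115}{8} ≠ 0; add g_3 = \tfrac{3}{4}x_2^{2}x_3 - \tfrac{47}{12}x_2x_3^{2} + \tfrac{1}{8}x_2x_3 + \tfrac{31}{2}x_2 + \tfrac{23}{12}x_3 - \tfrac{115}{8} to the basis.

The other S-polynomials (S(f_1,g_3), S(f_2,g_3)) all reduce to 0 modulo the current basis, so we have a Gröbner basis.

G = {x_2^{2}x_3 - \tfrac{47}{9}x_2x_3^{2} + \tfrac{1}{6}x_2x_3 + \tfrac{62}{3}x_2 + \tfrac{23}{9}x_3 - \tfrac{115}{6}, x_1x_2 + \tfrac{11}{12}x_2x_3 - \tfrac{23}{12}, x_1x_3 + \tfrac{3}{4}x_2x_3 - 3x_3^{2} - \tfrac{15}{2}x_1 - \tfrac{27}{4}x_3 + \tfrac{31}{2}}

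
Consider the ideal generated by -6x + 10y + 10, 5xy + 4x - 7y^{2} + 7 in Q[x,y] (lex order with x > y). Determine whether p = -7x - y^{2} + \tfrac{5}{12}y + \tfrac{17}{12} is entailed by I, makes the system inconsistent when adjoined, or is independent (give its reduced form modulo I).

-7x - y^{2} + \tfrac{5}{12}y + \tfrac{17}{12} lies in I (it reduces to 0).

First compute the reduced Gröbner basis of I by Buchberger's algorithm.
f_1 = -6x + 10y + 10, LT = x.
f_2 = 5xy + 4x - 7y^{2} + 7, LT = xy.

S(f_1,f_2): lcm = xy. S = -\tfrac{4}{5}x - \tfrac{4}{15}y^{2} - \tfrac{5}{3}y - \tfrac{7}{5}.
  reduce S modulo (f_1, f_2):
  remainder -\tfrac{4}{15}y^{2} - 3y - \tfrac{41}{15} ≠ 0; add h_3 = -\tfrac{4}{15}y^{2} - 3y - \tfrac{41}{15} to the basis.

The other S-polynomials (S(f_1,h_3), S(f_2,h_3)) all reduce to 0 modulo the current basis, so we have a Gröbner basis.
Inter-reduce: drop elements whose leading term is divisible by another's, tail-reduce, and make monic.
Reduced Gröbner basis: {x - \tfrac{5}{3}y - \tfrac{5}{3}, y^{2} + \tfrac{45}{4}y + \tfrac{41}{4}}.
Label its elements g_1 = x - \tfrac{5}{3}y - \tfrac{5}{3}, g_2 = y^{2} + \tfrac{45}{4}y + \tfrac{41}{4}.

Reduce p = -7x - y^{2} + \tfrac{5}{12}y + \tfrac{17}{12} modulo G:
  leading term x: subtract (-7)·g_1 from -7x - y^{2} + \tfrac{5}{12}y + \tfrac{17}{12} → -y^{2} - \tfrac{45}{4}y - \tfrac{41}{4}
  leading term y^{2}: subtract (-1)·g_2 from -y^{2} - \tfrac{45}{4}y - \tfrac{41}{4} → 0
  normal form = 0.
Since the normal form is 0, p ∈ I.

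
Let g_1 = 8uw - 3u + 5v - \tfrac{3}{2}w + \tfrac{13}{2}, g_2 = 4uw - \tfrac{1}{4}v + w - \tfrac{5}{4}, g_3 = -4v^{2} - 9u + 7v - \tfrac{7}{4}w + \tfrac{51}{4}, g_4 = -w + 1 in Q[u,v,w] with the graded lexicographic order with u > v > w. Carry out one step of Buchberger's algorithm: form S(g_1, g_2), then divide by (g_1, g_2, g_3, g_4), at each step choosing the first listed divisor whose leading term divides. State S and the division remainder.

S(g_1, g_2) = -\tfrac{3}{8}u + \tfrac{11}{16}v - \tfrac{7}{16}w + \tfrac{9}{8}; remainder on division = -\tfrac{3}{8}u + \tfrac{11}{16}v + \tfrac{11}{16}.

lcm(LM(g_1), LM(g_2)) = uw.
S = (lcm/LT(g_1))·g_1 − (lcm/LT(g_2))·g_2 = -\tfrac{3}{8}u + \tfrac{11}{16}v - \tfrac{7}{16}w + \tfrac{9}{8}.
Reduce S modulo (g_1, g_2, g_3, g_4) in that order:
  leading term u: no divisor's leading term divides it; move -\tfrac{3}{8}u to the remainder.
  leading term v: no divisor's leading term divides it; move \tfrac{11}{16}v to the remainder.
  leading term w: subtract (\tfrac{7}{16})·g_4 from -\tfrac{7}{16}w + \tfrac{9}{8} → \tfrac{11}{16}
  leading term 1: no divisor's leading term divides it; move \tfrac{11}{16} to the remainder.
The remainder -\tfrac{3}{8}u + \tfrac{11}{16}v + \tfrac{11}{16} is nonzero, so it would be added as the next basis element.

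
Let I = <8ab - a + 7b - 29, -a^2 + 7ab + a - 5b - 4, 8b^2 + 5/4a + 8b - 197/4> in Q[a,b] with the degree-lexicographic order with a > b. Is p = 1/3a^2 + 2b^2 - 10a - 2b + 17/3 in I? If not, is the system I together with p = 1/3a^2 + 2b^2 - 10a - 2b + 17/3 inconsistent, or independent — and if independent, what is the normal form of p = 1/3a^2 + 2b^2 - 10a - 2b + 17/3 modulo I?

First compute the reduced Gröbner basis of I by Buchberger's algorithm.
f_1 = 8ab - a + 7b - 29, LT = ab.
f_2 = -a^2 + 7ab + a - 5b - 4, LT = a^2.
f_3 = 8b^2 + 5/4a + 8b - 197/4, LT = b^2.

S(f_1,f_2): lcm = a^2b. S = 7ab^2 - 1/8a^2 + 15/8ab - 5b^2 - 29/8a - 4b.
  reduce S modulo (f_1, f_2, f_3):
  remainder -455/256a + 2015/64b - 15665/256 ≠ 0; add h_4 = -455/256a + 2015/64b - 15665/256 to the basis.

S(f_1,f_3): lcm = ab^2. S = -5/32a^2 - 9/8ab + 7/8b^2 + 197/32a - 29/8b.
  reduce S modulo (f_1, f_2, f_3, h_4):
  remainder 174135/1792b - 174135/896 ≠ 0; add h_5 = 174135/1792b - 174135/896 to the basis.

The other S-polynomials (S(f_2,f_3), S(f_1,h_4), S(f_2,h_4), S(f_3,h_4), S(f_1,h_5), S(f_2,h_5), S(f_3,h_5), S(h_4,h_5)) all reduce to 0 modulo the current basis, so we have a Gröbner basis.
Inter-reduce: drop elements whose leading term is divisible by another's, tail-reduce, and make monic.
Reduced Gröbner basis: {a - 1, b - 2}.
Label its elements g_1 = a - 1, g_2 = b - 2.

Reduce p = 1/3a^2 + 2b^2 - 10a - 2b + 17/3 modulo G:
  leading term a^2: subtract (1/3a)·g_1 from 1/3a^2 + 2b^2 - 10a - 2b + 17/3 → 2b^2 - 29/3a - 2b + 17/3
  leading term b^2: subtract (2b)·g_2 from 2b^2 - 29/3a - 2b + 17/3 → -29/3a + 2b + 17/3
  leading term a: subtract (-29/3)·g_1 from -29/3a + 2b + 17/3 → 2b - 4
  leading term b: subtract (2)·g_2 from 2b - 4 → 0
  normal form = 0.
Since the normal form is 0, p ∈ I.

1/3a^2 + 2b^2 - 10a - 2b + 17/3 lies in I (it reduces to 0).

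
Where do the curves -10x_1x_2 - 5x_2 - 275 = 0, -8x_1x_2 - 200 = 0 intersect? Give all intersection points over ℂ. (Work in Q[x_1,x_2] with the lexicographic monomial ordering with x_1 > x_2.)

Compute a lex Gröbner basis by Buchberger's algorithm.
f_1 = -10x_1x_2 - 5x_2 - 275, LT = x_1x_2.
f_2 = -8x_1x_2 - 200, LT = x_1x_2.

S(f_1,f_2): lcm = x_1x_2. S = 1/2x_2 + 5/2.
  leading term x_2: no divisor's leading term divides it; move 1/2x_2 to the remainder.
  leading term 1: no divisor's leading term divides it; move 5/2 to the remainder.
  remainder 1/2x_2 + 5/2 ≠ 0; add h_3 = 1/2x_2 + 5/2 to the basis.

S(f_1,h_3): lcm = x_1x_2. S = -5x_1 + 1/2x_2 + 55/2.
  leading term x_1: no divisor's leading term divides it; move -5x_1 to the remainder.
  leading term x_2: subtract (1)·h_3 from 1/2x_2 + 55/2 → 25
  leading term 1: no divisor's leading term divides it; move 25 to the remainder.
  remainder -5x_1 + 25 ≠ 0; add h_4 = -5x_1 + 25 to the basis.

S(f_2,h_3): lcm = x_1x_2. S = -5x_1 + 25.
  leading term x_1: subtract (1)·h_4 from -5x_1 + 25 → 0
  remainder 0.

S(f_1,h_4): lcm = x_1x_2. S = 11/2x_2 + 55/2.
  leading term x_2: subtract (11)·h_3 from 11/2x_2 + 55/2 → 0
  remainder 0.

S(f_2,h_4): lcm = x_1x_2. S = 5x_2 + 25.
  leading term x_2: subtract (10)·h_3 from 5x_2 + 25 → 0
  remainder 0.

S(h_3,h_4): leading monomials are coprime, so the S-polynomial reduces to 0 (Buchberger's first criterion).
Every S-polynomial of the final basis reduces to 0, so we have a Gröbner basis.
Inter-reduce: drop elements whose leading term is divisible by another's, tail-reduce, and make monic.
Reduced Gröbner basis: {x_1 - 5, x_2 + 5}.

Since the basis is lex-ordered, x_2 + 5 is univariate in x_2. Its roots are {-5}. Back-substituting each root into the other basis elements fixes the other coordinates.
  x_2 = -5: the earlier basis element becomes x_1 - 5 = 0, giving x_1 = 5 — point (5, -5).
Substituting each solution back into the original system confirms all equations vanish.

{(5, -5)}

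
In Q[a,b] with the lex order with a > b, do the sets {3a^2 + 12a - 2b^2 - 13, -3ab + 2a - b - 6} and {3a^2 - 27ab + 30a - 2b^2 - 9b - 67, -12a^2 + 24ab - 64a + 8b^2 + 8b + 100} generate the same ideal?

Yes, the ideals are equal.

Equality of ideals is decidable: compute both reduced Gröbner bases (unique for the ordering) and check whether they agree.
Buchberger on the first generating set:
f_1 = 3a^2 + 12a - 2b^2 - 13, LT = a^2.
f_2 = -3ab + 2a - b - 6, LT = ab.

S(f_1,f_2): lcm = a^2b. S = 2/3a^2 + 11/3ab - 2a - 2/3b^3 - 13/3b.
  reduce S modulo (f_1, f_2):
  remainder -20/9a - 2/3b^3 + 4/9b^2 - 50/9b - 40/9 ≠ 0; add g_3 = -20/9a - 2/3b^3 + 4/9b^2 - 50/9b - 40/9 to the basis.

S(f_2,g_3): lcm = ab. S = -2/3a - 3/10b^4 + 1/5b^3 - 5/2b^2 - 5/3b + 2.
  reduce S modulo (f_1, f_2, g_3):
  remainder -3/10b^4 + 2/5b^3 - 79/30b^2 + 10/3 ≠ 0; add g_4 = -3/10b^4 + 2/5b^3 - 79/30b^2 + 10/3 to the basis.

The other S-polynomials (S(f_1,g_3), S(f_1,g_4), S(f_2,g_4), S(g_3,g_4)) all reduce to 0 modulo the current basis, so we have a Gröbner basis.
Inter-reduce: drop elements whose leading term is divisible by another's, tail-reduce, and make monic.
Reduced Gröbner basis: {a + 3/10b^3 - 1/5b^2 + 5/2b + 2, b^4 - 4/3b^3 + 79/9b^2 - 100/9}.

Buchberger on the second generating set:
h_1 = 3a^2 - 27ab + 30a - 2b^2 - 9b - 67, LT = a^2.
h_2 = -12a^2 + 24ab - 64a + 8b^2 + 8b + 100, LT = a^2.

S(h_1,h_2): lcm = a^2. S = -7ab + 14/3a - 7/3b - 14.
  reduce S modulo (h_1, h_2):
  remainder -7ab + 14/3a - 7/3b - 14 ≠ 0; add k_3 = -7ab + 14/3a - 7/3b - 14 to the basis.

S(h_1,k_3): lcm = a^2b. S = 2/3a^2 - 9ab^2 + 29/3ab - 2a - 2/3b^3 - 3b^2 - 67/3b.
  reduce S modulo (h_1, h_2, k_3):
  remainder -20/9a - 2/3b^3 + 4/9b^2 - 50/9b - 40/9 ≠ 0; add k_4 = -20/9a - 2/3b^3 + 4/9b^2 - 50/9b - 40/9 to the basis.

S(k_3,k_4): lcm = ab. S = -2/3a - 3/10b^4 + 1/5b^3 - 5/2b^2 - 5/3b + 2.
  reduce S modulo (h_1, h_2, k_3, k_4):
  remainder -3/10b^4 + 2/5b^3 - 79/30b^2 + 10/3 ≠ 0; add k_5 = -3/10b^4 + 2/5b^3 - 79/30b^2 + 10/3 to the basis.

The other S-polynomials (S(h_2,k_3), S(h_1,k_4), S(h_2,k_4), S(h_1,k_5), S(h_2,k_5), S(k_3,k_5), S(k_4,k_5)) all reduce to 0 modulo the current basis, so we have a Gröbner basis.
Inter-reduce: drop elements whose leading term is divisible by another's, tail-reduce, and make monic.
Reduced Gröbner basis: {a + 3/10b^3 - 1/5b^2 + 5/2b + 2, b^4 - 4/3b^3 + 79/9b^2 - 100/9}.

Same reduced basis, so the two generating sets span the same ideal.
The choice of monomial ordering does not affect the verdict — as long as both bases are computed under the same ordering, their equality decides ideal equality.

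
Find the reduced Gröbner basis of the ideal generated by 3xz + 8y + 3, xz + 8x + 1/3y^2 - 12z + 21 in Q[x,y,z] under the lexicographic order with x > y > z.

f_1 = 3xz + 8y + 3, LT = xz.
f_2 = xz + 8x + 1/3y^2 - 12z + 21, LT = xz.

S(f_1,f_2): lcm = xz. S = -8x - 1/3y^2 + 8/3y + 12z - 20.
  leading term x: no divisor's leading term divides it; move -8x to the remainder.
  leading term y^2: no divisor's leading term divides it; move -1/3y^2 to the remainder.
  leading term y: no divisor's leading term divides it; move 8/3y to the remainder.
  leading term z: no divisor's leading term divides it; move 12z to the remainder.
  leading term 1: no divisor's leading term divides it; move -20 to the remainder.
  remainder -8x - 1/3y^2 + 8/3y + 12z - 20 ≠ 0; add g_3 = -8x - 1/3y^2 + 8/3y + 12z - 20 to the basis.

S(f_1,g_3): lcm = xz. S = -1/24y^2z + 1/3yz + 8/3y + 3/2z^2 - 5/2z + 1.
  leading term y^2z: no divisor's leading term divides it; move -1/24y^2z to the remainder.
  leading term yz: no divisor's leading term divides it; move 1/3yz to the remainder.
  leading term y: no divisor's leading term divides it; move 8/3y to the remainder.
  leading term z^2: no divisor's leading term divides it; move 3/2z^2 to the remainder.
  leading term z: no divisor's leading term divides it; move -5/2z to the remainder.
  leading term 1: no divisor's leading term divides it; move 1 to the remainder.
  remainder -1/24y^2z + 1/3yz + 8/3y + 3/2z^2 - 5/2z + 1 ≠ 0; add g_4 = -1/24y^2z + 1/3yz + 8/3y + 3/2z^2 - 5/2z + 1 to the basis.

The other S-polynomials (S(f_2,g_3), S(f_1,g_4), S(f_2,g_4), S(g_3,g_4)) all reduce to 0 modulo the current basis, so we have a Gröbner basis.
Inter-reduce: drop elements whose leading term is divisible by another's, tail-reduce, and make monic.

G = {x + 1/24y^2 - 1/3y - 3/2z + 5/2, y^2z - 8yz - 64y - 36z^2 + 60z - 24}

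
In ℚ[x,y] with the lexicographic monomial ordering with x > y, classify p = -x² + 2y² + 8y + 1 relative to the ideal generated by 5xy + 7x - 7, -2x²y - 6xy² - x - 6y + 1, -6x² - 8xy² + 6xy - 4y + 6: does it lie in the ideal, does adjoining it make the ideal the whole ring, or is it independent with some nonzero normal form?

First compute the reduced Gröbner basis of I by Buchberger's algorithm.
f_1 = 5xy + 7x - 7, LT = xy.
f_2 = -2x²y - 6xy² - x - 6y + 1, LT = x²y.
f_3 = -6x² - 8xy² + 6xy - 4y + 6, LT = x².

S(f_1,f_2): lcm = x²y. S = 7/5x² - 3xy² - 19/10x - 3y + ½.
  leading term x²: subtract (-7/30)·f_3 from 7/5x² - 3xy² - 19/10x - 3y + ½ → -73/15xy² + 7/5xy - 19/10x - 59/15y + 19/10
  leading term xy²: subtract (-73/75y)·f_1 from -73/15xy² + 7/5xy - 19/10x - 59/15y + 19/10 → 616/75xy - 19/10x - 806/75y + 19/10
  leading term xy: subtract (616/375)·f_1 from 616/75xy - 19/10x - 806/75y + 19/10 → -10049/750x - 806/75y + 10049/750
  leading term x: no divisor's leading term divides it; move -10049/750x to the remainder.
  leading term y: no divisor's leading term divides it; move -806/75y to the remainder.
  leading term 1: no divisor's leading term divides it; move 10049/750 to the remainder.
  remainder -10049/750x - 806/75y + 10049/750 ≠ 0; add h_4 = -10049/750x - 806/75y + 10049/750 to the basis.

S(f_1,f_3): lcm = x²y. S = 7/5x² - 4/3xy³ + xy² - 7/5x - ⅔y² + y.
  leading term x²: subtract (-7/30)·f_3 from 7/5x² - 4/3xy³ + xy² - 7/5x - ⅔y² + y → -4/3xy³ - 13/15xy² + 7/5xy - 7/5x - ⅔y² + 1/15y + 7/5
  leading term xy³: subtract (-4/15y²)·f_1 from -4/3xy³ - 13/15xy² + 7/5xy - 7/5x - ⅔y² + 1/15y + 7/5 → xy² + 7/5xy - 7/5x - 38/15y² + 1/15y + 7/5
  leading term xy²: subtract (⅕y)·f_1 from xy² + 7/5xy - 7/5x - 38/15y² + 1/15y + 7/5 → -7/5x - 38/15y² + 22/15y + 7/5
  leading term x: subtract (1050/10049)·h_4 from -7/5x - 38/15y² + 22/15y + 7/5 → -38/15y² + 30026/11595y
  leading term y²: no divisor's leading term divides it; move -38/15y² to the remainder.
  leading term y: no divisor's leading term divides it; move 30026/11595y to the remainder.
  remainder -38/15y² + 30026/11595y ≠ 0; add h_5 = -38/15y² + 30026/11595y to the basis.

S(f_1,h_4): lcm = xy. S = 7/5x - 620/773y² + y - 7/5.
  leading term x: subtract (-1050/10049)·h_4 from 7/5x - 620/773y² + y - 7/5 → -620/773y² - 95/773y
  leading term y²: subtract (4650/14687)·h_5 from -620/773y² - 95/773y → -10703325/11353051y
  leading term y: no divisor's leading term divides it; move -10703325/11353051y to the remainder.
  remainder -10703325/11353051y ≠ 0; add h_6 = -10703325/11353051y to the basis.

The other S-polynomials (S(f_2,f_3), S(f_2,h_4), S(f_3,h_4), S(f_1,h_5), S(f_2,h_5), S(f_3,h_5), S(h_4,h_5), S(f_1,h_6), S(f_2,h_6), S(f_3,h_6), S(h_4,h_6), S(h_5,h_6)) all reduce to 0 modulo the current basis, so we have a Gröbner basis.
Inter-reduce: drop elements whose leading term is divisible by another's, tail-reduce, and make monic.
Reduced Gröbner basis: {x - 1, y}.
Label its elements g_1 = x - 1, g_2 = y.

Reduce p = -x² + 2y² + 8y + 1 modulo G:
  leading term x²: subtract (-x)·g_1 from -x² + 2y² + 8y + 1 → -x + 2y² + 8y + 1
  leading term x: subtract (-1)·g_1 from -x + 2y² + 8y + 1 → 2y² + 8y
  leading term y²: subtract (2y)·g_2 from 2y² + 8y → 8y
  leading term y: subtract (8)·g_2 from 8y → 0
  normal form = 0.
Since the normal form is 0, p ∈ I.

The remainder on division by a Gröbner basis is unique — it is the normal form.

-x² + 2y² + 8y + 1 lies in I (it reduces to 0).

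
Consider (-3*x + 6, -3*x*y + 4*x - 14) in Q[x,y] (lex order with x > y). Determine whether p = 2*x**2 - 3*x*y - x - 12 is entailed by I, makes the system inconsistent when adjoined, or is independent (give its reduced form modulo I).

2*x**2 - 3*x*y - x - 12 lies in I (it reduces to 0).

First compute the reduced Gröbner basis of I by Buchberger's algorithm.
f_1 = -3*x + 6, LT = x.
f_2 = -3*x*y + 4*x - 14, LT = x*y.

S(f_1,f_2): lcm = x*y. S = 4/3*x - 2*y - 14/3.
  leading term x: subtract (-4/9)·f_1 from 4/3*x - 2*y - 14/3 → -2*y - 2
  leading term y: no divisor's leading term divides it; move -2*y to the remainder.
  leading term 1: no divisor's leading term divides it; move -2 to the remainder.
  remainder -2*y - 2 ≠ 0; add h_3 = -2*y - 2 to the basis.

S(f_1,h_3): leading monomials are coprime, so the S-polynomial reduces to 0 (Buchberger's first criterion).
S(f_2,h_3): lcm = x*y. S = -7/3*x + 14/3.
  leading term x: subtract (7/9)·f_1 from -7/3*x + 14/3 → 0
  remainder 0.

Every S-polynomial of the final basis reduces to 0, so we have a Gröbner basis.
Inter-reduce: drop elements whose leading term is divisible by another's, tail-reduce, and make monic.
Reduced Gröbner basis: {x - 2, y + 1}.
Label its elements g_1 = x - 2, g_2 = y + 1.

Reduce p = 2*x**2 - 3*x*y - x - 12 modulo G:
  leading term x**2: subtract (2*x)·g_1 from 2*x**2 - 3*x*y - x - 12 → -3*x*y + 3*x - 12
  leading term x*y: subtract (-3*y)·g_1 from -3*x*y + 3*x - 12 → 3*x - 6*y - 12
  leading term x: subtract (3)·g_1 from 3*x - 6*y - 12 → -6*y - 6
  leading term y: subtract (-6)·g_2 from -6*y - 6 → 0
  normal form = 0.
Since the normal form is 0, p ∈ I.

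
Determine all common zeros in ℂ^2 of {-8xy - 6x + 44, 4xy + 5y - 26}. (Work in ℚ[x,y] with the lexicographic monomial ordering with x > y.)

Compute a lex Gröbner basis by Buchberger's algorithm.
f_1 = -8xy - 6x + 44, LT = xy.
f_2 = 4xy + 5y - 26, LT = xy.

S(f_1,f_2): lcm = xy. S = ¾x - 5/4y + 1.
  leading term x: no divisor's leading term divides it; move ¾x to the remainder.
  leading term y: no divisor's leading term divides it; move -5/4y to the remainder.
  leading term 1: no divisor's leading term divides it; move 1 to the remainder.
  remainder ¾x - 5/4y + 1 ≠ 0; add h_3 = ¾x - 5/4y + 1 to the basis.

S(f_1,h_3): lcm = xy. S = ¾x + 5/3y² - 4/3y - 11/2.
  leading term x: subtract (1)·h_3 from ¾x + 5/3y² - 4/3y - 11/2 → 5/3y² - 1/12y - 13/2
  leading term y²: no divisor's leading term divides it; move 5/3y² to the remainder.
  leading term y: no divisor's leading term divides it; move -1/12y to the remainder.
  leading term 1: no divisor's leading term divides it; move -13/2 to the remainder.
  remainder 5/3y² - 1/12y - 13/2 ≠ 0; add h_4 = 5/3y² - 1/12y - 13/2 to the basis.

S(f_2,h_3): lcm = xy. S = 5/3y² - 1/12y - 13/2.
  leading term y²: subtract (1)·h_4 from 5/3y² - 1/12y - 13/2 → 0
  remainder 0.

S(f_1,h_4): lcm = xy². S = ⅘xy + 39/10x - 11/2y.
  leading term xy: subtract (-1/10)·f_1 from ⅘xy + 39/10x - 11/2y → 33/10x - 11/2y + 22/5
  leading term x: subtract (22/5)·h_3 from 33/10x - 11/2y + 22/5 → 0
  remainder 0.

S(f_2,h_4): lcm = xy². S = 1/20xy + 39/10x + 5/4y² - 13/2y.
  leading term xy: subtract (-1/160)·f_1 from 1/20xy + 39/10x + 5/4y² - 13/2y → 309/80x + 5/4y² - 13/2y + 11/40
  leading term x: subtract (103/20)·h_3 from 309/80x + 5/4y² - 13/2y + 11/40 → 5/4y² - 1/16y - 39/8
  leading term y²: subtract (¾)·h_4 from 5/4y² - 1/16y - 39/8 → 0
  remainder 0.

S(h_3,h_4): leading monomials are coprime, so the S-polynomial reduces to 0 (Buchberger's first criterion).
Every S-polynomial of the final basis reduces to 0, so we have a Gröbner basis.
Inter-reduce: drop elements whose leading term is divisible by another's, tail-reduce, and make monic.
Reduced Gröbner basis: {x - 5/3y + 4/3, y² - 1/20y - 39/10}.

Elimination: the polynomial y² - 1/20y - 39/10 lies in the elimination ideal for y, so y ∈ {-39/20, 2}. For each such y, the remaining basis elements (now univariate) give the rest of the solution.
  y = -39/20: the earlier basis element becomes x + 55/12 = 0, giving x = -55/12 — point (-55/12, -39/20).
  y = 2: the earlier basis element becomes x - 2 = 0, giving x = 2 — point (2, 2).
A lex Gröbner basis triangularizes the system, enabling back-substitution.

{(-55/12, -39/20), (2, 2)}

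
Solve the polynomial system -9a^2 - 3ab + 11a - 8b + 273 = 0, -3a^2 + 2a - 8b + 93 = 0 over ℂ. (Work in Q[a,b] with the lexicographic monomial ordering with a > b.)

Compute a lex Gröbner basis by Buchberger's algorithm.
f_1 = -9a^2 - 3ab + 11a - 8b + 273, LT = a^2.
f_2 = -3a^2 + 2a - 8b + 93, LT = a^2.

S(f_1,f_2): lcm = a^2. S = 1/3ab - 5/9a - 16/9b + 2/3.
  reduce S modulo (f_1, f_2):
  remainder 1/3ab - 5/9a - 16/9b + 2/3 ≠ 0; add h_3 = 1/3ab - 5/9a - 16/9b + 2/3 to the basis.

S(f_1,h_3): lcm = a^2b. S = 5/3a^2 + 1/3ab^2 + 37/9ab - 2a + 8/9b^2 - 91/3b.
  reduce S modulo (f_1, f_2, h_3):
  remainder 62/9a + 8/3b^2 - 95/9b + 127/3 ≠ 0; add h_4 = 62/9a + 8/3b^2 - 95/9b + 127/3 to the basis.

S(h_3,h_4): lcm = ab. S = -5/3a - 12/31b^3 + 95/62b^2 - 2135/186b + 2.
  reduce S modulo (f_1, f_2, h_3, h_4):
  remainder -12/31b^3 + 135/62b^2 - 435/31b + 759/62 ≠ 0; add h_5 = -12/31b^3 + 135/62b^2 - 435/31b + 759/62 to the basis.

The other S-polynomials (S(f_2,h_3), S(f_1,h_4), S(f_2,h_4), S(f_1,h_5), S(f_2,h_5), S(h_3,h_5), S(h_4,h_5)) all reduce to 0 modulo the current basis, so we have a Gröbner basis.
Inter-reduce: drop elements whose leading term is divisible by another's, tail-reduce, and make monic.
Reduced Gröbner basis: {a + 12/31b^2 - 95/62b + 381/62, b^3 - 45/8b^2 + 145/4b - 253/8}.

Elimination: the polynomial b^3 - 45/8b^2 + 145/4b - 253/8 lies in the elimination ideal for b, so b ∈ {1, 37/16 - 31*sqrt(7)*I/16, 37/16 + 31*sqrt(7)*I/16}. For each such b, the remaining basis elements (now univariate) give the rest of the solution.
  b = 1: the earlier basis element becomes a + 5 = 0, giving a = -5 — point (-5, 1).
  b = 37/16 - 31*sqrt(7)*I/16: the earlier basis element becomes a - 11/2 - sqrt(7)*I/2 = 0, giving a = 11/2 + sqrt(7)*I/2 — point (11/2 + sqrt(7)*I/2, 37/16 - 31*sqrt(7)*I/16).
  b = 37/16 + 31*sqrt(7)*I/16: the earlier basis element becomes a - 11/2 + sqrt(7)*I/2 = 0, giving a = 11/2 - sqrt(7)*I/2 — point (11/2 - sqrt(7)*I/2, 37/16 + 31*sqrt(7)*I/16).

{(-5, 1), (11/2 + sqrt(7)*I/2, 37/16 - 31*sqrt(7)*I/16), (11/2 - sqrt(7)*I/2, 37/16 + 31*sqrt(7)*I/16)}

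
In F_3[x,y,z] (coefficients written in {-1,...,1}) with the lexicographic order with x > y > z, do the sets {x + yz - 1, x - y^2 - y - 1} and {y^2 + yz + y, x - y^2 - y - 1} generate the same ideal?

For a fixed monomial order, each ideal has a unique reduced Gröbner basis; comparing bases decides equality.
Buchberger on the first generating set:
f_1 = x + yz - 1, LT = x.
f_2 = x - y^2 - y - 1, LT = x.

S(f_1,f_2): lcm = x. S = y^2 + yz + y.
  leading term y^2: no divisor's leading term divides it; move y^2 to the remainder.
  leading term yz: no divisor's leading term divides it; move yz to the remainder.
  leading term y: no divisor's leading term divides it; move y to the remainder.
  remainder y^2 + yz + y ≠ 0; add g_3 = y^2 + yz + y to the basis.

S(f_1,g_3): leading monomials are coprime, so the S-polynomial reduces to 0 (Buchberger's first criterion).
S(f_2,g_3): leading monomials are coprime, so the S-polynomial reduces to 0 (Buchberger's first criterion).
Every S-polynomial of the final basis reduces to 0, so we have a Gröbner basis.
Inter-reduce: drop elements whose leading term is divisible by another's, tail-reduce, and make monic.
Reduced Gröbner basis: {x + yz - 1, y^2 + yz + y}.

Buchberger on the second generating set:
h_1 = y^2 + yz + y, LT = y^2.
h_2 = x - y^2 - y - 1, LT = x.

S(h_1,h_2): leading monomials are coprime, so the S-polynomial reduces to 0 (Buchberger's first criterion).
Every S-polynomial of the final basis reduces to 0, so we have a Gröbner basis.
Inter-reduce: drop elements whose leading term is divisible by another's, tail-reduce, and make monic.
Reduced Gröbner basis: {x + yz - 1, y^2 + yz + y}.

These coincide, so the ideals are equal.

Yes, the ideals are equal.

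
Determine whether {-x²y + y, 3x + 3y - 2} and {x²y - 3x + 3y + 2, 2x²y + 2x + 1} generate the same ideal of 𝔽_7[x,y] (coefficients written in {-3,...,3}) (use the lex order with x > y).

Yes, the ideals are equal.

Two ideals are equal iff their reduced Gröbner bases coincide (the reduced basis is unique for a fixed ordering).
Buchberger on the first generating set:
f_1 = -x²y + y, LT = x²y.
f_2 = 3x + 3y - 2, LT = x.

S(f_1,f_2): lcm = x²y. S = -xy² + 3xy - y.
  leading term xy²: subtract (2y²)·f_2 from -xy² + 3xy - y → 3xy + y³ - 3y² - y
  leading term xy: subtract (y)·f_2 from 3xy + y³ - 3y² - y → y³ + y² + y
  leading term y³: no divisor's leading term divides it; move y³ to the remainder.
  leading term y²: no divisor's leading term divides it; move y² to the remainder.
  leading term y: no divisor's leading term divides it; move y to the remainder.
  remainder y³ + y² + y ≠ 0; add g_3 = y³ + y² + y to the basis.

S(f_1,g_3): lcm = x²y³. S = -x²y² - x²y - y³.
  leading term x²y²: subtract (y)·f_1 from -x²y² - x²y - y³ → -x²y - y³ - y²
  leading term x²y: subtract (1)·f_1 from -x²y - y³ - y² → -y³ - y² - y
  leading term y³: subtract (-1)·g_3 from -y³ - y² - y → 0
  remainder 0.

S(f_2,g_3): leading monomials are coprime, so the S-polynomial reduces to 0 (Buchberger's first criterion).
Every S-polynomial of the final basis reduces to 0, so we have a Gröbner basis.
Inter-reduce: drop elements whose leading term is divisible by another's, tail-reduce, and make monic.
Reduced Gröbner basis: {x + y - 3, y³ + y² + y}.

Buchberger on the second generating set:
h_1 = x²y - 3x + 3y + 2, LT = x²y.
h_2 = 2x²y + 2x + 1, LT = x²y.

S(h_1,h_2): lcm = x²y. S = 3x + 3y - 2.
  leading term x: no divisor's leading term divides it; move 3x to the remainder.
  leading term y: no divisor's leading term divides it; move 3y to the remainder.
  leading term 1: no divisor's leading term divides it; move -2 to the remainder.
  remainder 3x + 3y - 2 ≠ 0; add k_3 = 3x + 3y - 2 to the basis.

S(h_1,k_3): lcm = x²y. S = -xy² + 3xy - 3x + 3y + 2.
  leading term xy²: subtract (2y²)·k_3 from -xy² + 3xy - 3x + 3y + 2 → 3xy - 3x + y³ - 3y² + 3y + 2
  leading term xy: subtract (y)·k_3 from 3xy - 3x + y³ - 3y² + 3y + 2 → -3x + y³ + y² - 2y + 2
  leading term x: subtract (-1)·k_3 from -3x + y³ + y² - 2y + 2 → y³ + y² + y
  leading term y³: no divisor's leading term divides it; move y³ to the remainder.
  leading term y²: no divisor's leading term divides it; move y² to the remainder.
  leading term y: no divisor's leading term divides it; move y to the remainder.
  remainder y³ + y² + y ≠ 0; add k_4 = y³ + y² + y to the basis.

S(h_2,k_3): lcm = x²y. S = -xy² + 3xy + x - 3.
  leading term xy²: subtract (2y²)·k_3 from -xy² + 3xy + x - 3 → 3xy + x + y³ - 3y² - 3
  leading term xy: subtract (y)·k_3 from 3xy + x + y³ - 3y² - 3 → x + y³ + y² + 2y - 3
  leading term x: subtract (-2)·k_3 from x + y³ + y² + 2y - 3 → y³ + y² + y
  leading term y³: subtract (1)·k_4 from y³ + y² + y → 0
  remainder 0.

S(h_1,k_4): lcm = x²y³. S = -x²y² - x²y - 3xy² + 3y³ + 2y².
  leading term x²y²: subtract (-y)·h_1 from -x²y² - x²y - 3xy² + 3y³ + 2y² → -x²y - 3xy² - 3xy + 3y³ - 2y² + 2y
  leading term x²y: subtract (-1)·h_1 from -x²y - 3xy² - 3xy + 3y³ - 2y² + 2y → -3xy² - 3xy - 3x + 3y³ - 2y² - 2y + 2
  leading term xy²: subtract (-y²)·k_3 from -3xy² - 3xy - 3x + 3y³ - 2y² - 2y + 2 → -3xy - 3x - y³ + 3y² - 2y + 2
  leading term xy: subtract (-y)·k_3 from -3xy - 3x - y³ + 3y² - 2y + 2 → -3x - y³ - y² + 3y + 2
  leading term x: subtract (-1)·k_3 from -3x - y³ - y² + 3y + 2 → -y³ - y² - y
  leading term y³: subtract (-1)·k_4 from -y³ - y² - y → 0
  remainder 0.

S(h_2,k_4): lcm = x²y³. S = -x²y² - x²y + xy² - 3y².
  leading term x²y²: subtract (-y)·h_1 from -x²y² - x²y + xy² - 3y² → -x²y + xy² - 3xy + 2y
  leading term x²y: subtract (-1)·h_1 from -x²y + xy² - 3xy + 2y → xy² - 3xy - 3x - 2y + 2
  leading term xy²: subtract (-2y²)·k_3 from xy² - 3xy - 3x - 2y + 2 → -3xy - 3x - y³ + 3y² - 2y + 2
  leading term xy: subtract (-y)·k_3 from -3xy - 3x - y³ + 3y² - 2y + 2 → -3x - y³ - y² + 3y + 2
  leading term x: subtract (-1)·k_3 from -3x - y³ - y² + 3y + 2 → -y³ - y² - y
  leading term y³: subtract (-1)·k_4 from -y³ - y² - y → 0
  remainder 0.

S(k_3,k_4): leading monomials are coprime, so the S-polynomial reduces to 0 (Buchberger's first criterion).
Every S-polynomial of the final basis reduces to 0, so we have a Gröbner basis.
Inter-reduce: drop elements whose leading term is divisible by another's, tail-reduce, and make monic.
Reduced Gröbner basis: {x + y - 3, y³ + y² + y}.

Same reduced basis, so the two generating sets span the same ideal.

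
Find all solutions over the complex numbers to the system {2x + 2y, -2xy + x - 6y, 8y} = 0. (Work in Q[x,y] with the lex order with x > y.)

{(0, 0)}

Compute a lex Gröbner basis by Buchberger's algorithm.
f_1 = 2x + 2y, LT = x.
f_2 = -2xy + x - 6y, LT = xy.
f_3 = 8y, LT = y.

S(f_1,f_2): lcm = xy. S = \tfrac{1}{2}x + y^{2} - 3y.
  leading term x: subtract (\tfrac{1}{4})·f_1 from \tfrac{1}{2}x + y^{2} - 3y → y^{2} - \tfrac{7}{2}y
  leading term y^{2}: subtract (\tfrac{1}{8}y)·f_3 from y^{2} - \tfrac{7}{2}y → -\tfrac{7}{2}y
  leading term y: subtract (-\tfrac{7}{16})·f_3 from -\tfrac{7}{2}y → 0
  remainder 0.

S(f_1,f_3): leading monomials are coprime, so the S-polynomial reduces to 0 (Buchberger's first criterion).
S(f_2,f_3): lcm = xy. S = -\tfrac{1}{2}x + 3y.
  leading term x: subtract (-\tfrac{1}{4})·f_1 from -\tfrac{1}{2}x + 3y → \tfrac{7}{2}y
  leading term y: subtract (\tfrac{7}{16})·f_3 from \tfrac{7}{2}y → 0
  remainder 0.

Every S-polynomial of the final basis reduces to 0, so we have a Gröbner basis.
Inter-reduce: drop elements whose leading term is divisible by another's, tail-reduce, and make monic.
Reduced Gröbner basis: {x, y}.

From the last basis element, y = 0, so y takes values in {0}. Each choice, substituted upward through the basis, yields the corresponding point(s) of the solution set.
  y = 0: the earlier basis element becomes x = 0, giving x = 0 — point (0, 0).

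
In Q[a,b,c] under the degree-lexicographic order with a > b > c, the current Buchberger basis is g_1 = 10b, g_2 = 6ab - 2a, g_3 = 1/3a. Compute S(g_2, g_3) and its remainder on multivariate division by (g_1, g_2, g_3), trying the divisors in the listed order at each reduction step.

S(g_2, g_3) = -1/3a; remainder on division = 0.

lcm(LM(g_2), LM(g_3)) = ab.
S = (lcm/LT(g_2))·g_2 − (lcm/LT(g_3))·g_3 = -1/3a.
Reduce S modulo (g_1, g_2, g_3) in that order:
  leading term a: subtract (-1)·g_3 from -1/3a → 0
The remainder is 0, so this S-polynomial contributes no new basis element.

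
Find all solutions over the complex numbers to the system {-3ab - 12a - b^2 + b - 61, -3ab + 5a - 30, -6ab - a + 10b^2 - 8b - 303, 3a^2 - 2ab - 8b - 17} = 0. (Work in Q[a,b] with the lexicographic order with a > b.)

Compute a lex Gröbner basis by Buchberger's algorithm.
f_1 = -3ab - 12a - b^2 + b - 61, LT = ab.
f_2 = -3ab + 5a - 30, LT = ab.
f_3 = -6ab - a + 10b^2 - 8b - 303, LT = ab.
f_4 = 3a^2 - 2ab - 8b - 17, LT = a^2.

S(f_1,f_2): lcm = ab. S = 17/3a + 1/3b^2 - 1/3b + 31/3.
  reduce S modulo (f_1, f_2, f_3, f_4):
  remainder 17/3a + 1/3b^2 - 1/3b + 31/3 ≠ 0; add h_5 = 17/3a + 1/3b^2 - 1/3b + 31/3 to the basis.

S(f_1,f_3): lcm = ab. S = 23/6a + 2b^2 - 5/3b - 181/6.
  reduce S modulo (f_1, f_2, f_3, f_4, h_5):
  remainder 181/102b^2 - 49/34b - 1895/51 ≠ 0; add h_6 = 181/102b^2 - 49/34b - 1895/51 to the basis.

S(f_1,f_4): lcm = a^2b. S = 4a^2 + ab^2 - 1/3ab + 61/3a + 8/3b^2 + 17/3b.
  reduce S modulo (f_1, f_2, f_3, f_4, h_5, h_6):
  remainder -2526608/294849b + 12633040/294849 ≠ 0; add h_7 = -2526608/294849b + 12633040/294849 to the basis.

The other S-polynomials (S(f_2,f_3), S(f_2,f_4), S(f_3,f_4), S(f_1,h_5), S(f_2,h_5), S(f_3,h_5), S(f_4,h_5), S(f_1,h_6), S(f_2,h_6), S(f_3,h_6), S(f_4,h_6), S(h_5,h_6), S(f_1,h_7), S(f_2,h_7), S(f_3,h_7), S(f_4,h_7), S(h_5,h_7), S(h_6,h_7)) all reduce to 0 modulo the current basis, so we have a Gröbner basis.
Inter-reduce: drop elements whose leading term is divisible by another's, tail-reduce, and make monic.
Reduced Gröbner basis: {a + 3, b - 5}.

From the last basis element, b - 5 = 0, so b takes values in {5}. Each choice, substituted upward through the basis, yields the corresponding point(s) of the solution set.
  b = 5: the earlier basis element becomes a + 3 = 0, giving a = -3 — point (-3, 5).
This is the nonlinear analogue of row-reducing a linear system.

{(-3, 5)}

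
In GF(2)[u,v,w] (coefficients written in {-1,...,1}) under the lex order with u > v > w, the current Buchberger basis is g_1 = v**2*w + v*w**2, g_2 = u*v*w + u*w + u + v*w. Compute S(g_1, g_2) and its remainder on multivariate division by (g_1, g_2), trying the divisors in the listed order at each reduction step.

lcm(LM(g_1), LM(g_2)) = u*v**2*w.
S = (lcm/LT(g_1))·g_1 − (lcm/LT(g_2))·g_2 = u*v*w**2 + u*v*w + u*v + v**2*w.
Reduce S modulo (g_1, g_2) in that order:
  leading term u*v*w**2: subtract (w)·g_2 from u*v*w**2 + u*v*w + u*v + v**2*w → u*v*w + u*v + u*w**2 + u*w + v**2*w + v*w**2
  leading term u*v*w: subtract (1)·g_2 from u*v*w + u*v + u*w**2 + u*w + v**2*w + v*w**2 → u*v + u*w**2 + u + v**2*w + v*w**2 + v*w
  leading term u*v: no divisor's leading term divides it; move u*v to the remainder.
  leading term u*w**2: no divisor's leading term divides it; move u*w**2 to the remainder.
  leading term u: no divisor's leading term divides it; move u to the remainder.
  leading term v**2*w: subtract (1)·g_1 from v**2*w + v*w**2 + v*w → v*w
  leading term v*w: no divisor's leading term divides it; move v*w to the remainder.
The remainder u*v + u*w**2 + u + v*w is nonzero, so it would be added as the next basis element.
An S-polynomial is built so that the two leading terms cancel; whether anything survives reduction is exactly the Gröbner-basis criterion.

S(g_1, g_2) = u*v*w**2 + u*v*w + u*v + v**2*w; remainder on division = u*v + u*w**2 + u + v*w.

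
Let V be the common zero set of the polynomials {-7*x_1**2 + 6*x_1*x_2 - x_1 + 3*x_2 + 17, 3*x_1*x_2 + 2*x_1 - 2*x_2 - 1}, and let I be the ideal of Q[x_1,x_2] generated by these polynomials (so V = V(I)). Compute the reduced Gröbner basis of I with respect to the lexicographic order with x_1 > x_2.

f_1 = -7*x_1**2 + 6*x_1*x_2 - x_1 + 3*x_2 + 17, LT = x_1**2.
f_2 = 3*x_1*x_2 + 2*x_1 - 2*x_2 - 1, LT = x_1*x_2.

S(f_1,f_2): lcm = x_1**2*x_2. S = -2/3*x_1**2 - 6/7*x_1*x_2**2 + 17/21*x_1*x_2 + 1/3*x_1 - 3/7*x_2**2 - 17/7*x_2.
  leading term x_1**2: subtract (2/21)·f_1 from -2/3*x_1**2 - 6/7*x_1*x_2**2 + 17/21*x_1*x_2 + 1/3*x_1 - 3/7*x_2**2 - 17/7*x_2 → -6/7*x_1*x_2**2 + 5/21*x_1*x_2 + 3/7*x_1 - 3/7*x_2**2 - 19/7*x_2 - 34/21
  leading term x_1*x_2**2: subtract (-2/7*x_2)·f_2 from -6/7*x_1*x_2**2 + 5/21*x_1*x_2 + 3/7*x_1 - 3/7*x_2**2 - 19/7*x_2 - 34/21 → 17/21*x_1*x_2 + 3/7*x_1 - x_2**2 - 3*x_2 - 34/21
  leading term x_1*x_2: subtract (17/63)·f_2 from 17/21*x_1*x_2 + 3/7*x_1 - x_2**2 - 3*x_2 - 34/21 → -1/9*x_1 - x_2**2 - 155/63*x_2 - 85/63
  leading term x_1: no divisor's leading term divides it; move -1/9*x_1 to the remainder.
  leading term x_2**2: no divisor's leading term divides it; move -x_2**2 to the remainder.
  leading term x_2: no divisor's leading term divides it; move -155/63*x_2 to the remainder.
  leading term 1: no divisor's leading term divides it; move -85/63 to the remainder.
  remainder -1/9*x_1 - x_2**2 - 155/63*x_2 - 85/63 ≠ 0; add g_3 = -1/9*x_1 - x_2**2 - 155/63*x_2 - 85/63 to the basis.

S(f_2,g_3): lcm = x_1*x_2. S = 2/3*x_1 - 9*x_2**3 - 155/7*x_2**2 - 269/21*x_2 - 1/3.
  leading term x_1: subtract (-6)·g_3 from 2/3*x_1 - 9*x_2**3 - 155/7*x_2**2 - 269/21*x_2 - 1/3 → -9*x_2**3 - 197/7*x_2**2 - 193/7*x_2 - 59/7
  leading term x_2**3: no divisor's leading term divides it; move -9*x_2**3 to the remainder.
  leading term x_2**2: no divisor's leading term divides it; move -197/7*x_2**2 to the remainder.
  leading term x_2: no divisor's leading term divides it; move -193/7*x_2 to the remainder.
  leading term 1: no divisor's leading term divides it; move -59/7 to the remainder.
  remainder -9*x_2**3 - 197/7*x_2**2 - 193/7*x_2 - 59/7 ≠ 0; add g_4 = -9*x_2**3 - 197/7*x_2**2 - 193/7*x_2 - 59/7 to the basis.

The other S-polynomials (S(f_1,g_3), S(f_1,g_4), S(f_2,g_4), S(g_3,g_4)) all reduce to 0 modulo the current basis, so we have a Gröbner basis.
Inter-reduce: drop elements whose leading term is divisible by another's, tail-reduce, and make monic.

G = {x_1 + 9*x_2**2 + 155/7*x_2 + 85/7, x_2**3 + 197/63*x_2**2 + 193/63*x_2 + 59/63}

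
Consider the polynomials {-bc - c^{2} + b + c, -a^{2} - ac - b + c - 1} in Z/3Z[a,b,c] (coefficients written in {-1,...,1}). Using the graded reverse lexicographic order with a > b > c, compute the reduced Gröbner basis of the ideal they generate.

G = {a^{2} + ac + b - c + 1, bc + c^{2} - b - c}

f_1 = -bc - c^{2} + b + c, LT = bc.
f_2 = -a^{2} - ac - b + c - 1, LT = a^{2}.

The S-polynomials (S(f_1,f_2)) all reduce to 0 modulo the current basis, so we have a Gröbner basis.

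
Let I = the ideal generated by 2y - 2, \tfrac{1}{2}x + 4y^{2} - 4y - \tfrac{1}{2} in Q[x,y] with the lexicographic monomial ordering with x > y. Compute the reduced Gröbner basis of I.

G = {x - 1, y - 1}

f_1 = 2y - 2, LT = y.
f_2 = \tfrac{1}{2}x + 4y^{2} - 4y - \tfrac{1}{2}, LT = x.

S(f_1,f_2): leading monomials are coprime, so the S-polynomial reduces to 0 (Buchberger's first criterion).
Every S-polynomial of the final basis reduces to 0, so we have a Gröbner basis.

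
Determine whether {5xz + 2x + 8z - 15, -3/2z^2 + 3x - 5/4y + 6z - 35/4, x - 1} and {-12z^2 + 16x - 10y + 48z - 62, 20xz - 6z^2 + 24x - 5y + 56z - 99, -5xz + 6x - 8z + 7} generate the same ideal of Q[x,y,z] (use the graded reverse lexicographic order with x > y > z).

Yes, the ideals are equal.

For a fixed monomial order, each ideal has a unique reduced Gröbner basis; comparing bases decides equality.
Buchberger on the first generating set:
f_1 = 5xz + 2x + 8z - 15, LT = xz.
f_2 = -3/2z^2 + 3x - 5/4y + 6z - 35/4, LT = z^2.
f_3 = x - 1, LT = x.

S(f_1,f_2): lcm = xz^2. S = 2x^2 - 5/6xy + 22/5xz + 8/5z^2 - 35/6x - 3z.
  leading term x^2: subtract (2x)·f_3 from 2x^2 - 5/6xy + 22/5xz + 8/5z^2 - 35/6x - 3z → -5/6xy + 22/5xz + 8/5z^2 - 23/6x - 3z
  leading term xy: subtract (-5/6y)·f_3 from -5/6xy + 22/5xz + 8/5z^2 - 23/6x - 3z → 22/5xz + 8/5z^2 - 23/6x - 5/6y - 3z
  leading term xz: subtract (22/25)·f_1 from 22/5xz + 8/5z^2 - 23/6x - 5/6y - 3z → 8/5z^2 - 839/150x - 5/6y - 251/25z + 66/5
  leading term z^2: subtract (-16/15)·f_2 from 8/5z^2 - 839/150x - 5/6y - 251/25z + 66/5 → -359/150x - 13/6y - 91/25z + 58/15
  leading term x: subtract (-359/150)·f_3 from -359/150x - 13/6y - 91/25z + 58/15 → -13/6y - 91/25z + 221/150
  leading term y: no divisor's leading term divides it; move -13/6y to the remainder.
  leading term z: no divisor's leading term divides it; move -91/25z to the remainder.
  leading term 1: no divisor's leading term divides it; move 221/150 to the remainder.
  remainder -13/6y - 91/25z + 221/150 ≠ 0; add g_4 = -13/6y - 91/25z + 221/150 to the basis.

S(f_1,f_3): lcm = xz. S = 2/5x + 13/5z - 3.
  leading term x: subtract (2/5)·f_3 from 2/5x + 13/5z - 3 → 13/5z - 13/5
  leading term z: no divisor's leading term divides it; move 13/5z to the remainder.
  leading term 1: no divisor's leading term divides it; move -13/5 to the remainder.
  remainder 13/5z - 13/5 ≠ 0; add g_5 = 13/5z - 13/5 to the basis.

The other S-polynomials (S(f_2,f_3), S(f_1,g_4), S(f_2,g_4), S(f_3,g_4), S(f_1,g_5), S(f_2,g_5), S(f_3,g_5), S(g_4,g_5)) all reduce to 0 modulo the current basis, so we have a Gröbner basis.
Inter-reduce: drop elements whose leading term is divisible by another's, tail-reduce, and make monic.
Reduced Gröbner basis: {x - 1, y + 1, z - 1}.

Buchberger on the second generating set:
h_1 = -12z^2 + 16x - 10y + 48z - 62, LT = z^2.
h_2 = 20xz - 6z^2 + 24x - 5y + 56z - 99, LT = xz.
h_3 = -5xz + 6x - 8z + 7, LT = xz.

S(h_1,h_2): lcm = xz^2. S = 3/10z^3 - 4/3x^2 + 5/6xy - 26/5xz + 1/4yz - 14/5z^2 + 31/6x + 99/20z.
  leading term z^3: subtract (-1/40z)·h_1 from 3/10z^3 - 4/3x^2 + 5/6xy - 26/5xz + 1/4yz - 14/5z^2 + 31/6x + 99/20z → -4/3x^2 + 5/6xy - 24/5xz - 8/5z^2 + 31/6x + 17/5z
  leading term x^2: no divisor's leading term divides it; move -4/3x^2 to the remainder.
  leading term xy: no divisor's leading term divides it; move 5/6xy to the remainder.
  leading term xz: subtract (-6/25)·h_2 from -24/5xz - 8/5z^2 + 31/6x + 17/5z → -76/25z^2 + 1639/150x - 6/5y + 421/25z - 594/25
  leading term z^2: subtract (19/75)·h_1 from -76/25z^2 + 1639/150x - 6/5y + 421/25z - 594/25 → 1031/150x + 4/3y + 117/25z - 604/75
  leading term x: no divisor's leading term divides it; move 1031/150x to the remainder.
  leading term y: no divisor's leading term divides it; move 4/3y to the remainder.
  leading term z: no divisor's leading term divides it; move 117/25z to the remainder.
  leading term 1: no divisor's leading term divides it; move -604/75 to the remainder.
  remainder -4/3x^2 + 5/6xy + 1031/150x + 4/3y + 117/25z - 604/75 ≠ 0; add k_4 = -4/3x^2 + 5/6xy + 1031/150x + 4/3y + 117/25z - 604/75 to the basis.

S(h_1,h_3): lcm = xz^2. S = -4/3x^2 + 5/6xy - 14/5xz - 8/5z^2 + 31/6x + 7/5z.
  leading term x^2: subtract (1)·k_4 from -4/3x^2 + 5/6xy - 14/5xz - 8/5z^2 + 31/6x + 7/5z → -14/5xz - 8/5z^2 - 128/75x - 4/3y - 82/25z + 604/75
  leading term xz: subtract (-7/50)·h_2 from -14/5xz - 8/5z^2 - 128/75x - 4/3y - 82/25z + 604/75 → -61/25z^2 + 124/75x - 61/30y + 114/25z - 871/150
  leading term z^2: subtract (61/300)·h_1 from -61/25z^2 + 124/75x - 61/30y + 114/25z - 871/150 → -8/5x - 26/5z + 34/5
  leading term x: no divisor's leading term divides it; move -8/5x to the remainder.
  leading term z: no divisor's leading term divides it; move -26/5z to the remainder.
  leading term 1: no divisor's leading term divides it; move 34/5 to the remainder.
  remainder -8/5x - 26/5z + 34/5 ≠ 0; add k_5 = -8/5x - 26/5z + 34/5 to the basis.

S(h_2,h_3): lcm = xz. S = -3/10z^2 + 12/5x - 1/4y + 6/5z - 71/20.
  leading term z^2: subtract (1/40)·h_1 from -3/10z^2 + 12/5x - 1/4y + 6/5z - 71/20 → 2x - 2
  leading term x: subtract (-5/4)·k_5 from 2x - 2 → -13/2z + 13/2
  leading term z: no divisor's leading term divides it; move -13/2z to the remainder.
  leading term 1: no divisor's leading term divides it; move 13/2 to the remainder.
  remainder -13/2z + 13/2 ≠ 0; add k_6 = -13/2z + 13/2 to the basis.

S(h_3,k_4): lcm = x^2z. S = 5/8xyz - 6/5x^2 + 1351/200xz + yz + 351/100z^2 - 7/5x - 151/25z.
  leading term xyz: subtract (1/32y)·h_2 from 5/8xyz - 6/5x^2 + 1351/200xz + yz + 351/100z^2 - 7/5x - 151/25z → 3/16yz^2 - 6/5x^2 - 3/4xy + 5/32y^2 + 1351/200xz - 3/4yz + 351/100z^2 - 7/5x + 99/32y - 151/25z
  leading term yz^2: subtract (-1/64y)·h_1 from 3/16yz^2 - 6/5x^2 - 3/4xy + 5/32y^2 + 1351/200xz - 3/4yz + 351/100z^2 - 7/5x + 99/32y - 151/25z → -6/5x^2 - 1/2xy + 1351/200xz + 351/100z^2 - 7/5x + 17/8y - 151/25z
  leading term x^2: subtract (9/10)·k_4 from -6/5x^2 - 1/2xy + 1351/200xz + 351/100z^2 - 7/5x + 17/8y - 151/25z → -5/4xy + 1351/200xz + 351/100z^2 - 3793/500x + 37/40y - 2563/250z + 906/125
  leading term xy: subtract (25/32y)·k_5 from -5/4xy + 1351/200xz + 351/100z^2 - 3793/500x + 37/40y - 2563/250z + 906/125 → 1351/200xz + 65/16yz + 351/100z^2 - 3793/500x - 351/80y - 2563/250z + 906/125
  leading term xz: subtract (1351/4000)·h_2 from 1351/200xz + 65/16yz + 351/100z^2 - 3793/500x - 351/80y - 2563/250z + 906/125 → 65/16yz + 11073/2000z^2 - 3923/250x - 2159/800y - 14583/500z + 162741/4000
  leading term yz: subtract (-5/8y)·k_6 from 65/16yz + 11073/2000z^2 - 3923/250x - 2159/800y - 14583/500z + 162741/4000 → 11073/2000z^2 - 3923/250x + 1091/800y - 14583/500z + 162741/4000
  leading term z^2: subtract (-3691/8000)·h_1 from 11073/2000z^2 - 3923/250x + 1091/800y - 14583/500z + 162741/4000 → -831/100x - 13/4y - 351/50z + 302/25
  leading term x: subtract (831/160)·k_5 from -831/100x - 13/4y - 351/50z + 302/25 → -13/4y + 1599/80z - 1859/80
  leading term y: no divisor's leading term divides it; move -13/4y to the remainder.
  leading term z: subtract (-123/40)·k_6 from 1599/80z - 1859/80 → -13/4
  leading term 1: no divisor's leading term divides it; move -13/4 to the remainder.
  remainder -13/4y - 13/4 ≠ 0; add k_7 = -13/4y - 13/4 to the basis.

The other S-polynomials (S(h_1,k_4), S(h_2,k_4), S(h_1,k_5), S(h_2,k_5), S(h_3,k_5), S(k_4,k_5), S(h_1,k_6), S(h_2,k_6), S(h_3,k_6), S(k_4,k_6), S(k_5,k_6), S(h_1,k_7), S(h_2,k_7), S(h_3,k_7), S(k_4,k_7), S(k_5,k_7), S(k_6,k_7)) all reduce to 0 modulo the current basis, so we have a Gröbner basis.
Inter-reduce: drop elements whose leading term is divisible by another's, tail-reduce, and make monic.
Reduced Gröbner basis: {x - 1, y + 1, z - 1}.

The two bases agree; hence the ideals are identical.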